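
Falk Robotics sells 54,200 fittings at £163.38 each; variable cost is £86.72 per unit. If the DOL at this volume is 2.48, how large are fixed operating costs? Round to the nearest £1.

£2,479,580

Contribution at this volume is 54,200 × £76.66 = £4,154,972.00.
Since DOL = CM ÷ EBIT, EBIT = £4,154,972.00 ÷ 2.48 = £1,675,391.94.
And FC = contribution − EBIT = £4,154,972.00 − £1,675,391.94 = £2,479,580.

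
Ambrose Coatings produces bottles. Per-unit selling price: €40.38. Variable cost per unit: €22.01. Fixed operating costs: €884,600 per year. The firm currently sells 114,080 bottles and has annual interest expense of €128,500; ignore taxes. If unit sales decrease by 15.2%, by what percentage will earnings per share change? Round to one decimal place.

At 114,080 units, contribution = 114,080 × €18.37 = €2,095,649.60.
Subtracting fixed costs: EBIT = €2,095,649.60 − €884,600 = €1,211,049.60.
After interest of €128,500.00, pre-tax earnings = €1,082,549.60.
Degree of combined leverage = contribution ÷ (EBIT − I) = €2,095,649.60 ÷ €1,082,549.60 = 1.9358.
EPS therefore changes by 1.9358 × (-15.2%) = -29.4%.

-29.4%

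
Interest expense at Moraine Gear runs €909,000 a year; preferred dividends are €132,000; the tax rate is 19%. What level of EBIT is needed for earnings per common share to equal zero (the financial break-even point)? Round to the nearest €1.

Grossing the preferred dividend up to pre-tax terms: €132,000 / (1 − 0.19) = €162,962.96.
EPS = 0 when EBIT covers interest plus the pre-tax preferred burden: €909,000 + €162,962.96 = €1,071,962.96.

€1,071,963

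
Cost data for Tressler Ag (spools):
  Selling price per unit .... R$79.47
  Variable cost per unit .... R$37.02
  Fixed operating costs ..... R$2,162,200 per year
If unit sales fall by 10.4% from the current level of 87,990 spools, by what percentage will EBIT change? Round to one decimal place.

-24.7%

Contribution at this volume is 87,990 × R$42.45 = R$3,735,175.50.
EBIT = R$3,735,175.50 − R$2,162,200 = R$1,572,975.50.
Degree of operating leverage = R$3,735,175.50 / R$1,572,975.50 = 2.3746.
%ΔEBIT = DOL × %ΔSales = 2.3746 × -10.4% = -24.7%.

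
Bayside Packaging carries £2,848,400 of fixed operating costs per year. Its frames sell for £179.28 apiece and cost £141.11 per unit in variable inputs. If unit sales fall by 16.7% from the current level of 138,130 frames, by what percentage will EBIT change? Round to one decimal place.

-36.3%

Total contribution margin = 138,130 × £38.17 = £5,272,422.10.
Subtracting fixed costs: EBIT = £5,272,422.10 − £2,848,400 = £2,424,022.10.
DOL = contribution ÷ EBIT = £5,272,422.10 ÷ £2,424,022.10 = 2.1751.
Operating income changes by 2.1751 × -16.7% = -36.3%.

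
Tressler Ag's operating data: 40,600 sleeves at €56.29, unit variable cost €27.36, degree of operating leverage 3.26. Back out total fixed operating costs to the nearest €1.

At 40,600 units, contribution = 40,600 × €28.93 = €1,174,558.00.
Since DOL = CM ÷ EBIT, EBIT = €1,174,558.00 ÷ 3.26 = €360,293.87.
Fixed costs = CM − EBIT = €1,174,558.00 − €360,293.87 = €814,264.

€814,264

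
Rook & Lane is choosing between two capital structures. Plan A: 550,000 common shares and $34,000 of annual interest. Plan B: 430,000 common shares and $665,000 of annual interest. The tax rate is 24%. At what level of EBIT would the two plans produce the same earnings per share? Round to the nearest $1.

$2,926,083

At indifference, (EBIT − 34,000)(1 − t)/550,000 = (EBIT − 665,000)(1 − t)/430,000.
Cancelling (1 − t) and cross-multiplying: 430,000·(EBIT − 34,000) = 550,000·(EBIT − 665,000).
EBIT × (550,000 − 430,000) = 665,000 × 550,000 − 34,000 × 430,000 = 351,130,000,000, so EBIT = 351,130,000,000 ÷ 120,000 = 2,926,083.33.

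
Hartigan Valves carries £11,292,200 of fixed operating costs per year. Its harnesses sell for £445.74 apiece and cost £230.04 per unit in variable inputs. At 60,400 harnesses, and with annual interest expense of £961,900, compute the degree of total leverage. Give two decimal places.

16.83

Total contribution margin = 60,400 × £215.70 = £13,028,280.00.
Operating income = contribution − fixed costs = £13,028,280.00 − £11,292,200 = £1,736,080.00. Interest = £961,900.00, so EBIT − I = £774,180.00.
Degree of total leverage = total CM / (EBIT − interest) = £13,028,280.00 / £774,180.00 = 16.8285.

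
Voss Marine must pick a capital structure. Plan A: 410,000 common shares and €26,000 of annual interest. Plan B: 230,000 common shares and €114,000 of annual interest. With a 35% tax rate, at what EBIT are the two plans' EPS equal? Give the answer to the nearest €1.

€226,444

At indifference, (EBIT − 26,000)(1 − t)/410,000 = (EBIT − 114,000)(1 − t)/230,000.
Cancelling (1 − t) and cross-multiplying: 230,000·(EBIT − 26,000) = 410,000·(EBIT − 114,000).
Solving, EBIT = (114,000·410,000 − 26,000·230,000) / (410,000 − 230,000) = 40,760,000,000 / 180,000 = 226,444.44.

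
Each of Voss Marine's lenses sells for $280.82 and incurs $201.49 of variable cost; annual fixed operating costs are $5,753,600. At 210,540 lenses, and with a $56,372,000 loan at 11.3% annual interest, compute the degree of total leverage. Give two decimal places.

3.65

Total contribution margin = 210,540 × $79.33 = $16,702,138.20.
Subtracting fixed costs: EBIT = $16,702,138.20 − $5,753,600 = $10,948,538.20. Interest = $6,370,036.00.
DOL = $16,702,138.20 ÷ $10,948,538.20 = 1.5255; DFL = $10,948,538.20 ÷ $4,578,502.20 = 2.3913.
DCL = DOL × DFL = 1.5255 × 2.3913 = 3.6479.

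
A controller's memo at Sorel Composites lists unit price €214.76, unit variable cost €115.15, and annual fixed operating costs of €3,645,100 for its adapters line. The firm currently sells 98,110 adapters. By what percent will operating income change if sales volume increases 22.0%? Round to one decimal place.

+35.1%

At 98,110 units, contribution = 98,110 × €99.61 = €9,772,737.10.
Operating income = contribution − fixed costs = €9,772,737.10 − €3,645,100 = €6,127,637.10.
Degree of operating leverage = €9,772,737.10 / €6,127,637.10 = 1.5949.
Operating income changes by 1.5949 × +22.0% = +35.1%.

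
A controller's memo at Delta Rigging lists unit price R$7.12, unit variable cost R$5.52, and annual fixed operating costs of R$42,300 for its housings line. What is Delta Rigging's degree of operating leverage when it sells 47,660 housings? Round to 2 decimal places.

Contribution at this volume is 47,660 × R$1.60 = R$76,256.00.
EBIT = R$76,256.00 − R$42,300 = R$33,956.00.
Degree of operating leverage = R$76,256.00 / R$33,956.00 = 2.2457.

2.25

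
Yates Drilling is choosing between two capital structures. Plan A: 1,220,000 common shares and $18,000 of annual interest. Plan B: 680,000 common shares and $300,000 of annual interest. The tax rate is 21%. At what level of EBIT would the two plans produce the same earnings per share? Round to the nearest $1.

$655,111

Set EPS_A = EPS_B: (EBIT − $18,000)(1 − 0.21) ÷ 1,220,000 = (EBIT − $300,000)(1 − 0.21) ÷ 680,000.
Cancelling (1 − t) and cross-multiplying: 680,000·(EBIT − 18,000) = 1,220,000·(EBIT − 300,000).
Solving, EBIT = (300,000·1,220,000 − 18,000·680,000) / (1,220,000 − 680,000) = 353,760,000,000 / 540,000 = 655,111.11.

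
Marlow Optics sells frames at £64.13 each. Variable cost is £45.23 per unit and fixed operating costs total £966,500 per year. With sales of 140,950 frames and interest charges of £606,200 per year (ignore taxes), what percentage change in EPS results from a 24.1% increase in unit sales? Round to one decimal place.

+58.8%

Total contribution margin = 140,950 × £18.90 = £2,663,955.00.
Subtracting fixed costs: EBIT = £2,663,955.00 − £966,500 = £1,697,455.00.
After interest of £606,200.00, pre-tax earnings = £1,091,255.00.
DCL = total CM / (EBIT − I) = £2,663,955.00 / £1,091,255.00 = 2.4412.
%ΔEPS = DCL × %ΔSales = 2.4412 × +24.1% = +58.8%.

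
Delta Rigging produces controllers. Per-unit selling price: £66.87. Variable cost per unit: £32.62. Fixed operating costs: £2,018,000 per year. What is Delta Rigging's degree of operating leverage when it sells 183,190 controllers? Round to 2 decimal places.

Total contribution margin = 183,190 × £34.25 = £6,274,257.50.
Operating income = contribution − fixed costs = £6,274,257.50 − £2,018,000 = £4,256,257.50.
So DOL = total CM / EBIT = £6,274,257.50 / £4,256,257.50 = 1.4741.

1.47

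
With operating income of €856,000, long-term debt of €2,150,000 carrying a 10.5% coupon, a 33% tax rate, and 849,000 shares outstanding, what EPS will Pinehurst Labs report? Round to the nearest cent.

€0.50

Pre-tax income = €856,000 − €225,750.00 = €630,250.00.
Net income = €630,250.00 × (1 − 0.33) = €422,267.50.
EPS = €422,267.50 ÷ 849,000 = €0.50.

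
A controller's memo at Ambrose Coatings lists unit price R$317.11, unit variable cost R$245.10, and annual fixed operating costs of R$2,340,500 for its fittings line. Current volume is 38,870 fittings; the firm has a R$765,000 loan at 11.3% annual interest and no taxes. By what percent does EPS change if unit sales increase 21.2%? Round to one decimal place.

Total contribution margin = 38,870 × R$72.01 = R$2,799,028.70.
Subtracting fixed costs: EBIT = R$2,799,028.70 − R$2,340,500 = R$458,528.70.
After interest of R$86,445.00, pre-tax earnings = R$372,083.70.
Degree of combined leverage = contribution ÷ (EBIT − I) = R$2,799,028.70 ÷ R$372,083.70 = 7.5226.
EPS therefore changes by 7.5226 × (+21.2%) = +159.5%.

+159.5%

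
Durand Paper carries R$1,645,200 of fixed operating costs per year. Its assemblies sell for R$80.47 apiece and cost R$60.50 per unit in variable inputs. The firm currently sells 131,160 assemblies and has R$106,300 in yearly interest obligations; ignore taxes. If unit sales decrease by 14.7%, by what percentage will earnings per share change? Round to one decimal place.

Total contribution margin = 131,160 × R$19.97 = R$2,619,265.20.
EBIT = R$2,619,265.20 − R$1,645,200 = R$974,065.20.
After interest of R$106,300.00, pre-tax earnings = R$867,765.20.
Degree of combined leverage = contribution ÷ (EBIT − I) = R$2,619,265.20 ÷ R$867,765.20 = 3.0184.
EPS therefore changes by 3.0184 × (-14.7%) = -44.4%.

-44.4%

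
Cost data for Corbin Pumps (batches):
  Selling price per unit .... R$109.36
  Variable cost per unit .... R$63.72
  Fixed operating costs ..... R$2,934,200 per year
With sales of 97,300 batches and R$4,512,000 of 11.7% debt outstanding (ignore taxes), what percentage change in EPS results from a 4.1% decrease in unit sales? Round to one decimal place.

Contribution at this volume is 97,300 × R$45.64 = R$4,440,772.00.
Operating income = contribution − fixed costs = R$4,440,772.00 − R$2,934,200 = R$1,506,572.00.
Interest = R$527,904.00, so EBIT − I = R$978,668.00.
DCL = total CM / (EBIT − I) = R$4,440,772.00 / R$978,668.00 = 4.5376.
%ΔEPS = DCL × %ΔSales = 4.5376 × -4.1% = -18.6%.

-18.6%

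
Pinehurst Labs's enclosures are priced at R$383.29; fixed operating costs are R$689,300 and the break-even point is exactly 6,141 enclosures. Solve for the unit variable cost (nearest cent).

R$271.04

At break-even, FC = Q × (P − VC), so P − VC = R$689,300 ÷ 6,141 = R$112.2456.
Variable cost per unit = R$383.29 − R$112.2456 = R$271.04.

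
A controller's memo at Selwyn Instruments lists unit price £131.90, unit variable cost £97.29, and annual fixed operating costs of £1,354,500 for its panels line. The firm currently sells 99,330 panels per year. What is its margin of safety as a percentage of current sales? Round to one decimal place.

60.6%

Contribution margin per unit = £131.90 − £97.29 = £34.61. Break-even units = £1,354,500 ÷ £34.61 = 39,136.09; break-even revenue = 39,136.09 × £131.90 = £5,162,049.99.
Actual sales revenue = 99,330 × £131.90 = £13,101,627.00.
Margin of safety = (£13,101,627.00 − £5,162,049.99) ÷ £13,101,627.00 = 60.6%.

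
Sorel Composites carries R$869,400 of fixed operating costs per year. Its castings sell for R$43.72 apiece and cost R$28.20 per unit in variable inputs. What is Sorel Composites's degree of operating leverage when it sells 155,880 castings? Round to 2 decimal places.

1.56

Total contribution margin = 155,880 × R$15.52 = R$2,419,257.60.
Subtracting fixed costs: EBIT = R$2,419,257.60 − R$869,400 = R$1,549,857.60.
DOL = contribution ÷ EBIT = R$2,419,257.60 ÷ R$1,549,857.60 = 1.5610.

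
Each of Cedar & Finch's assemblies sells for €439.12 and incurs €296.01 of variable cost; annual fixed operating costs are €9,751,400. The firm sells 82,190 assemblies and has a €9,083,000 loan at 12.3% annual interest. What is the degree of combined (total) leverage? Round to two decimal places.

Total contribution margin = 82,190 × €143.11 = €11,762,210.90.
EBIT = €11,762,210.90 − €9,751,400 = €2,010,810.90. Interest = €1,117,209.00, so EBIT − I = €893,601.90.
DCL = contribution ÷ (EBIT − I) = €11,762,210.90 ÷ €893,601.90 = 13.1627.

13.16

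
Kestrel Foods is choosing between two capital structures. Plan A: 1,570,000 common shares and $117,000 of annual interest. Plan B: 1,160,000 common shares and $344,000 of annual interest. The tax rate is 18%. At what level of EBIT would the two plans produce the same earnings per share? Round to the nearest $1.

$986,244

At indifference, (EBIT − 117,000)(1 − t)/1,570,000 = (EBIT − 344,000)(1 − t)/1,160,000.
Cancelling (1 − t) and cross-multiplying: 1,160,000·(EBIT − 117,000) = 1,570,000·(EBIT − 344,000).
EBIT × (1,570,000 − 1,160,000) = 344,000 × 1,570,000 − 117,000 × 1,160,000 = 404,360,000,000, so EBIT = 404,360,000,000 ÷ 410,000 = 986,243.90.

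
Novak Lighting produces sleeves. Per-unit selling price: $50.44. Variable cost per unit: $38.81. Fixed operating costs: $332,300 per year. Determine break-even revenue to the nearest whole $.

$1,441,205

Contribution margin per unit = $50.44 − $38.81 = $11.63, a CM ratio of $11.63 ÷ $50.44 = 0.2306.
Break-even revenue = fixed costs × price ÷ CM = $332,300 × $50.44 ÷ $11.63 = $1,441,205.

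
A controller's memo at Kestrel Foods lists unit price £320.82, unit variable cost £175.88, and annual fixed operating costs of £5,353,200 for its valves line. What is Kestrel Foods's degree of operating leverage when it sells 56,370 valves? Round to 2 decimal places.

At 56,370 units, contribution = 56,370 × £144.94 = £8,170,267.80.
Subtracting fixed costs: EBIT = £8,170,267.80 − £5,353,200 = £2,817,067.80.
DOL = contribution ÷ EBIT = £8,170,267.80 ÷ £2,817,067.80 = 2.9003.

2.90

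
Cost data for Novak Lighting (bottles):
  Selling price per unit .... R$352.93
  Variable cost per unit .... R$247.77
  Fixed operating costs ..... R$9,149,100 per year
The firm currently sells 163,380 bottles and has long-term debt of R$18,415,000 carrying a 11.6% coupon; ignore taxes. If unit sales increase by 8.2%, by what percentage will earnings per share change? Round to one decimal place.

+23.9%

At 163,380 units, contribution = 163,380 × R$105.16 = R$17,181,040.80.
Operating income = contribution − fixed costs = R$17,181,040.80 − R$9,149,100 = R$8,031,940.80.
Interest = R$2,136,140.00, so EBIT − I = R$5,895,800.80.
DCL = total CM / (EBIT − I) = R$17,181,040.80 / R$5,895,800.80 = 2.9141.
%ΔEPS = DCL × %ΔSales = 2.9141 × +8.2% = +23.9%.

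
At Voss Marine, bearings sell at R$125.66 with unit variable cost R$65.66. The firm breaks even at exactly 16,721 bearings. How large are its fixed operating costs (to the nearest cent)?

R$1,003,260.00

Unit CM = price − variable cost = R$125.66 − R$65.66 = R$60.00.
Since BE = FC / CM, FC = 16,721 × R$60.00 = R$1,003,260.00.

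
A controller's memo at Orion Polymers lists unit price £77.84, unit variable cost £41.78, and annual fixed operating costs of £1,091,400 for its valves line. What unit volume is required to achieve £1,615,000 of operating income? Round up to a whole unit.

75,053 valves

Each unit contributes £77.84 − £41.78 = £36.06.
Need Q such that Q × £36.06 − £1,091,400 = £1,615,000, i.e. Q = £2,706,400 / £36.06 = 75,052.69 → 75,053.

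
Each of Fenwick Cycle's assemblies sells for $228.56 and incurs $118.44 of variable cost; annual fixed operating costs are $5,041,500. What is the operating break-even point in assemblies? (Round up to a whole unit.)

45,782 assemblies

Unit CM = price − variable cost = $228.56 − $118.44 = $110.12.
Break-even volume = fixed costs ÷ CM per unit = $5,041,500 ÷ $110.12 = 45,781.87, so 45,782 assemblies.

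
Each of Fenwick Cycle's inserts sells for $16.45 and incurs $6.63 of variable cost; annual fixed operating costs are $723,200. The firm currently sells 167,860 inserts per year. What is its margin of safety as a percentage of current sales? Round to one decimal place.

Each unit contributes $16.45 − $6.63 = $9.82. Break-even units = $723,200 ÷ $9.82 = 73,645.62; break-even revenue = 73,645.62 × $16.45 = $1,211,470.47.
Actual sales revenue = 167,860 × $16.45 = $2,761,297.00.
Margin of safety = ($2,761,297.00 − $1,211,470.47) ÷ $2,761,297.00 = 56.1%.

56.1%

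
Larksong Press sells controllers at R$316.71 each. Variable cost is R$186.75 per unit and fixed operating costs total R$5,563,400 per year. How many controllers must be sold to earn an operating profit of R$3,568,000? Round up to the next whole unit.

70,264 controllers

Contribution margin per unit = R$316.71 − R$186.75 = R$129.96.
Units = (FC + target) / CM = (R$5,563,400 + R$3,568,000) / R$129.96 = 70,263.16, so 70,264 controllers.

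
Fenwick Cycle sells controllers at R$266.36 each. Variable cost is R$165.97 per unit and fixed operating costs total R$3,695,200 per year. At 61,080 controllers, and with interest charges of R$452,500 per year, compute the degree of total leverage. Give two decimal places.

Total contribution margin = 61,080 × R$100.39 = R$6,131,821.20.
Subtracting fixed costs: EBIT = R$6,131,821.20 − R$3,695,200 = R$2,436,621.20. Interest = R$452,500.00, so EBIT − I = R$1,984,121.20.
Degree of total leverage = total CM / (EBIT − interest) = R$6,131,821.20 / R$1,984,121.20 = 3.0904.

3.09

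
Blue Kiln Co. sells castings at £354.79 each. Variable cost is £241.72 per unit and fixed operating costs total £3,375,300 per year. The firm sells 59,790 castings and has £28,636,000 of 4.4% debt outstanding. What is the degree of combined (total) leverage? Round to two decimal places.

3.18

Contribution at this volume is 59,790 × £113.07 = £6,760,455.30.
Operating income = contribution − fixed costs = £6,760,455.30 − £3,375,300 = £3,385,155.30. Interest = £1,259,984.00, so EBIT − I = £2,125,171.30.
DCL = contribution ÷ (EBIT − I) = £6,760,455.30 ÷ £2,125,171.30 = 3.1811.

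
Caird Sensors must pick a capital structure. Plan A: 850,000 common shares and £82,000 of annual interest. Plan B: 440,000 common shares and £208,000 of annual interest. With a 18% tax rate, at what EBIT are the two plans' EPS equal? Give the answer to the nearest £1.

At indifference, (EBIT − 82,000)(1 − t)/850,000 = (EBIT − 208,000)(1 − t)/440,000.
Cancelling (1 − t) and cross-multiplying: 440,000·(EBIT − 82,000) = 850,000·(EBIT − 208,000).
Solving, EBIT = (208,000·850,000 − 82,000·440,000) / (850,000 − 440,000) = 140,720,000,000 / 410,000 = 343,219.51.

£343,220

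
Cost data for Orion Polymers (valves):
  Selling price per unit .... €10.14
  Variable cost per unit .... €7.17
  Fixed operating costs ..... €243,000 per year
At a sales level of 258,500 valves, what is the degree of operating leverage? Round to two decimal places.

1.46

Total contribution margin = 258,500 × €2.97 = €767,745.00.
EBIT = €767,745.00 − €243,000 = €524,745.00.
Degree of operating leverage = €767,745.00 / €524,745.00 = 1.4631.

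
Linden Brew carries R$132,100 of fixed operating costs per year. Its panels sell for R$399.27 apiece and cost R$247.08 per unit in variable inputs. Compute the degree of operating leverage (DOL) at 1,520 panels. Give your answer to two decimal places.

2.33

Contribution at this volume is 1,520 × R$152.19 = R$231,328.80.
Operating income = contribution − fixed costs = R$231,328.80 − R$132,100 = R$99,228.80.
So DOL = total CM / EBIT = R$231,328.80 / R$99,228.80 = 2.3313.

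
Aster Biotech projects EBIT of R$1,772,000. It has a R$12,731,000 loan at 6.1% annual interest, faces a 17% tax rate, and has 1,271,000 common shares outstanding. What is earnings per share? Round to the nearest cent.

R$0.65

Interest = R$776,591.00, so EBT = R$1,772,000 − R$776,591.00 = R$995,409.00.
After tax at 17%: net income = R$995,409.00 × 0.83 = R$826,189.47.
Per share: R$826,189.47 / 1,271,000 shares = R$0.65.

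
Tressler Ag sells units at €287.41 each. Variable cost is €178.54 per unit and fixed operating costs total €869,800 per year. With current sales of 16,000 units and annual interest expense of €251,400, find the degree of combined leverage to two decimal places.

At 16,000 units, contribution = 16,000 × €108.87 = €1,741,920.00.
EBIT = €1,741,920.00 − €869,800 = €872,120.00. Interest = €251,400.00, so EBIT − I = €620,720.00.
Degree of total leverage = total CM / (EBIT − interest) = €1,741,920.00 / €620,720.00 = 2.8063.

2.81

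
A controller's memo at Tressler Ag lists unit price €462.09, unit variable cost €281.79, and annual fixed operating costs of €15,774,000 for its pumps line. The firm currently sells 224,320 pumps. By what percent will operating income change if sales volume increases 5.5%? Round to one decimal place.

Contribution at this volume is 224,320 × €180.30 = €40,444,896.00.
Operating income = contribution − fixed costs = €40,444,896.00 − €15,774,000 = €24,670,896.00.
DOL = contribution ÷ EBIT = €40,444,896.00 ÷ €24,670,896.00 = 1.6394.
So EBIT moves 1.6394 × (+5.5%) = +9.0%.

+9.0%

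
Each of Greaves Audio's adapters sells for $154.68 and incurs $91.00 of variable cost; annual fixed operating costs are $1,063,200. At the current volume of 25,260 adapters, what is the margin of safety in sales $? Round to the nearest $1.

$1,324,683

Contribution margin per unit = $154.68 − $91.00 = $63.68. Break-even units = $1,063,200 ÷ $63.68 = 16,695.98; break-even revenue = 16,695.98 × $154.68 = $2,582,534.17.
Current sales = 25,260 × $154.68 = $3,907,216.80.
Margin of safety = $3,907,216.80 − $2,582,534.17 = $1,324,683.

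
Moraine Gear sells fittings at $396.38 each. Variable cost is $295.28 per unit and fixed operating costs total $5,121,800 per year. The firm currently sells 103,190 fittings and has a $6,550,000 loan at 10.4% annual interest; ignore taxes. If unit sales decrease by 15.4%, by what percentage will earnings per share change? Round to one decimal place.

-34.7%

Contribution at this volume is 103,190 × $101.10 = $10,432,509.00.
Operating income = contribution − fixed costs = $10,432,509.00 − $5,121,800 = $5,310,709.00.
Interest = $681,200.00, so EBIT − I = $4,629,509.00.
DCL = total CM / (EBIT − I) = $10,432,509.00 / $4,629,509.00 = 2.2535.
EPS therefore changes by 2.2535 × (-15.4%) = -34.7%.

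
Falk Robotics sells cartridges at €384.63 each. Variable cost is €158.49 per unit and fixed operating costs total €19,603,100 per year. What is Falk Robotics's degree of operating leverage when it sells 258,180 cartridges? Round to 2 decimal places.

1.51

Contribution at this volume is 258,180 × €226.14 = €58,384,825.20.
EBIT = €58,384,825.20 − €19,603,100 = €38,781,725.20.
Degree of operating leverage = €58,384,825.20 / €38,781,725.20 = 1.5055.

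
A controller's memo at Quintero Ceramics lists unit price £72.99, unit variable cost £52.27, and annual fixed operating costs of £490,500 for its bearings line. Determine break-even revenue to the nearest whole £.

£1,727,876

CM per unit = £72.99 − £52.27 = £20.72; CM ratio = £20.72 / £72.99 = 0.2839.
Break-even revenue = fixed costs × price ÷ CM = £490,500 × £72.99 ÷ £20.72 = £1,727,876.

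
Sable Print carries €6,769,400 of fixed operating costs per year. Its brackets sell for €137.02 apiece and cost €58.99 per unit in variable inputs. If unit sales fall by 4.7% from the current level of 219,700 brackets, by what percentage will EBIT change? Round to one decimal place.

-7.8%

Contribution at this volume is 219,700 × €78.03 = €17,143,191.00.
Subtracting fixed costs: EBIT = €17,143,191.00 − €6,769,400 = €10,373,791.00.
DOL = contribution ÷ EBIT = €17,143,191.00 ÷ €10,373,791.00 = 1.6525.
%ΔEBIT = DOL × %ΔSales = 1.6525 × -4.7% = -7.8%.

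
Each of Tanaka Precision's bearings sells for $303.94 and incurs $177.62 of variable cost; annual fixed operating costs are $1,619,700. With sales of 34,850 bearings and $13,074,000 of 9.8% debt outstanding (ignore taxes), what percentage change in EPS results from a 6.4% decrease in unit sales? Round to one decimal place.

-18.8%

At 34,850 units, contribution = 34,850 × $126.32 = $4,402,252.00.
Operating income = contribution − fixed costs = $4,402,252.00 − $1,619,700 = $2,782,552.00.
Interest = $1,281,252.00, so EBIT − I = $1,501,300.00.
Degree of combined leverage = contribution ÷ (EBIT − I) = $4,402,252.00 ÷ $1,501,300.00 = 2.9323.
EPS therefore changes by 2.9323 × (-6.4%) = -18.8%.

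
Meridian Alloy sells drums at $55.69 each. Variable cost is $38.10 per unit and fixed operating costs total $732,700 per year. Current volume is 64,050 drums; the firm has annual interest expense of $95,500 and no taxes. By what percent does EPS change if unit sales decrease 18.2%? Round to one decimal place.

-68.7%

At 64,050 units, contribution = 64,050 × $17.59 = $1,126,639.50.
Subtracting fixed costs: EBIT = $1,126,639.50 − $732,700 = $393,939.50.
After interest of $95,500.00, pre-tax earnings = $298,439.50.
DCL = total CM / (EBIT − I) = $1,126,639.50 / $298,439.50 = 3.7751.
EPS therefore changes by 3.7751 × (-18.2%) = -68.7%.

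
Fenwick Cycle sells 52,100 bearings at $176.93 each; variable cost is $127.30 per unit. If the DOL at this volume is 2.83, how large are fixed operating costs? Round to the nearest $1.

At 52,100 units, contribution = 52,100 × $49.63 = $2,585,723.00.
Since DOL = CM ÷ EBIT, EBIT = $2,585,723.00 ÷ 2.83 = $913,683.04.
Fixed costs = CM − EBIT = $2,585,723.00 − $913,683.04 = $1,672,040.

$1,672,040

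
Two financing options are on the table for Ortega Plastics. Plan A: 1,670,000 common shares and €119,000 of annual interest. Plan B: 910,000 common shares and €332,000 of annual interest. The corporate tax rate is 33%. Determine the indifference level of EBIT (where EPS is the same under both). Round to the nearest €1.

€587,039

Set EPS_A = EPS_B: (EBIT − €119,000)(1 − 0.33) ÷ 1,670,000 = (EBIT − €332,000)(1 − 0.33) ÷ 910,000.
Cancelling (1 − t) and cross-multiplying: 910,000·(EBIT − 119,000) = 1,670,000·(EBIT − 332,000).
EBIT × (1,670,000 − 910,000) = 332,000 × 1,670,000 − 119,000 × 910,000 = 446,150,000,000, so EBIT = 446,150,000,000 ÷ 760,000 = 587,039.47.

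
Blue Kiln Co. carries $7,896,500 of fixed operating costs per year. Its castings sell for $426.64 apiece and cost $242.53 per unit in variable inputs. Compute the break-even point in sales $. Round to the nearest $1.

Contribution margin per unit = $426.64 − $242.53 = $184.11, a CM ratio of $184.11 ÷ $426.64 = 0.4315.
Break-even revenue = fixed costs × price ÷ CM = $7,896,500 × $426.64 ÷ $184.11 = $18,298,641.

$18,298,641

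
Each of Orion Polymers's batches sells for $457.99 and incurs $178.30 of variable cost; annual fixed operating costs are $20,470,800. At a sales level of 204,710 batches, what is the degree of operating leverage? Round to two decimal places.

1.56

At 204,710 units, contribution = 204,710 × $279.69 = $57,255,339.90.
EBIT = $57,255,339.90 − $20,470,800 = $36,784,539.90.
DOL = contribution ÷ EBIT = $57,255,339.90 ÷ $36,784,539.90 = 1.5565.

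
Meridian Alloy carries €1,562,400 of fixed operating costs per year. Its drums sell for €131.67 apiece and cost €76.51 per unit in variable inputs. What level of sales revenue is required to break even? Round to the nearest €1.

€3,729,536

CM per unit = €131.67 − €76.51 = €55.16; CM ratio = €55.16 / €131.67 = 0.4189.
Break-even revenue = fixed costs × price ÷ CM = €1,562,400 × €131.67 ÷ €55.16 = €3,729,536.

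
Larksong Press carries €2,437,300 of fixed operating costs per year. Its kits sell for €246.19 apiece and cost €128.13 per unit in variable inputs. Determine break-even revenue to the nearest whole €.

€5,082,491

Contribution margin per unit = €246.19 − €128.13 = €118.06, a CM ratio of €118.06 ÷ €246.19 = 0.4795.
Break-even sales = FC ÷ CM ratio = €2,437,300 × €246.19 / €118.06 = €5,082,491.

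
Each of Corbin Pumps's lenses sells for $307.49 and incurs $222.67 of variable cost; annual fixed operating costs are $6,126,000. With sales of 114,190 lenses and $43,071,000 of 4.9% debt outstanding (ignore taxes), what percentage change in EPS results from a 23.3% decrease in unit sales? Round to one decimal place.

-155.7%

At 114,190 units, contribution = 114,190 × $84.82 = $9,685,595.80.
Operating income = contribution − fixed costs = $9,685,595.80 − $6,126,000 = $3,559,595.80.
Interest = $2,110,479.00, so EBIT − I = $1,449,116.80.
Degree of combined leverage = contribution ÷ (EBIT − I) = $9,685,595.80 ÷ $1,449,116.80 = 6.6838.
%ΔEPS = DCL × %ΔSales = 6.6838 × -23.3% = -155.7%.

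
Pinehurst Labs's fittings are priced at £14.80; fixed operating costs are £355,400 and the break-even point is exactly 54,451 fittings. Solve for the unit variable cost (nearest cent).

At break-even, FC = Q × (P − VC), so P − VC = £355,400 ÷ 54,451 = £6.5270.
Hence VC = price − CM = £14.80 − £6.5270 = £8.27.

£8.27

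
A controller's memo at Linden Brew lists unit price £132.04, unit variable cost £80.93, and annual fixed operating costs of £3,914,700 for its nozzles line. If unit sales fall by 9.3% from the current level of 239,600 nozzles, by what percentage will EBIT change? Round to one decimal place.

Total contribution margin = 239,600 × £51.11 = £12,245,956.00.
EBIT = £12,245,956.00 − £3,914,700 = £8,331,256.00.
Degree of operating leverage = £12,245,956.00 / £8,331,256.00 = 1.4699.
So EBIT moves 1.4699 × (-9.3%) = -13.7%.

-13.7%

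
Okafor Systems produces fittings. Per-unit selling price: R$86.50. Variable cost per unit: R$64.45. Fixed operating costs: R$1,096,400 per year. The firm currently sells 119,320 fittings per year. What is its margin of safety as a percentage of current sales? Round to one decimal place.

58.3%

Unit CM = price − variable cost = R$86.50 − R$64.45 = R$22.05. Break-even units = R$1,096,400 ÷ R$22.05 = 49,723.36; break-even revenue = 49,723.36 × R$86.50 = R$4,301,070.29.
Actual sales revenue = 119,320 × R$86.50 = R$10,321,180.00.
Margin of safety = (R$10,321,180.00 − R$4,301,070.29) ÷ R$10,321,180.00 = 58.3%.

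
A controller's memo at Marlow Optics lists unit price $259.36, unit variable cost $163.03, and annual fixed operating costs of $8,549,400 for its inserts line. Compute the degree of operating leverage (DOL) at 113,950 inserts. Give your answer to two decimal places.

4.52

Contribution at this volume is 113,950 × $96.33 = $10,976,803.50.
EBIT = $10,976,803.50 − $8,549,400 = $2,427,403.50.
So DOL = total CM / EBIT = $10,976,803.50 / $2,427,403.50 = 4.5220.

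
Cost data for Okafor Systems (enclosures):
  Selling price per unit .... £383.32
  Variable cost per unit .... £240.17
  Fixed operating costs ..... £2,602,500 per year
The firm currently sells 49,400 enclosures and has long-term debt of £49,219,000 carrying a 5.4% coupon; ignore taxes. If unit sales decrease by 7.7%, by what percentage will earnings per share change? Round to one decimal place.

At 49,400 units, contribution = 49,400 × £143.15 = £7,071,610.00.
Operating income = contribution − fixed costs = £7,071,610.00 − £2,602,500 = £4,469,110.00.
After interest of £2,657,826.00, pre-tax earnings = £1,811,284.00.
Degree of combined leverage = contribution ÷ (EBIT − I) = £7,071,610.00 ÷ £1,811,284.00 = 3.9042.
EPS therefore changes by 3.9042 × (-7.7%) = -30.1%.

-30.1%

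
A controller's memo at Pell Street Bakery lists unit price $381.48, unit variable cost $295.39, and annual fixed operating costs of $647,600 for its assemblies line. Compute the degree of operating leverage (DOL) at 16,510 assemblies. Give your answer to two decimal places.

1.84

At 16,510 units, contribution = 16,510 × $86.09 = $1,421,345.90.
Subtracting fixed costs: EBIT = $1,421,345.90 − $647,600 = $773,745.90.
DOL = contribution ÷ EBIT = $1,421,345.90 ÷ $773,745.90 = 1.8370.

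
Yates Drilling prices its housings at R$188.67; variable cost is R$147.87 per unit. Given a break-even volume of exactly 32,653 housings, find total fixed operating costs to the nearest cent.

Unit CM = price − variable cost = R$188.67 − R$147.87 = R$40.80.
Fixed costs = break-even units × CM = 32,653 × R$40.80 = R$1,332,242.40.

R$1,332,242.40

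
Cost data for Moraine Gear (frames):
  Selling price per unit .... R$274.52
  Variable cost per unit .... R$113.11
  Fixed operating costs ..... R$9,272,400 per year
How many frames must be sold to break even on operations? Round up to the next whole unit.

57,447 frames

Contribution margin per unit = R$274.52 − R$113.11 = R$161.41.
Break-even Q = R$9,272,400 / R$161.41 = 57,446.25 → 57,447 frames.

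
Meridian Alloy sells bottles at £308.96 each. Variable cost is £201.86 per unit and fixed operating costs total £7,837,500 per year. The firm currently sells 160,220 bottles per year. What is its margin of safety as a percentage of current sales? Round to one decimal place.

Unit CM = price − variable cost = £308.96 − £201.86 = £107.10. Break-even units = £7,837,500 ÷ £107.10 = 73,179.27; break-even revenue = 73,179.27 × £308.96 = £22,609,467.79.
Actual sales revenue = 160,220 × £308.96 = £49,501,571.20.
Margin of safety = (£49,501,571.20 − £22,609,467.79) ÷ £49,501,571.20 = 54.3%.

54.3%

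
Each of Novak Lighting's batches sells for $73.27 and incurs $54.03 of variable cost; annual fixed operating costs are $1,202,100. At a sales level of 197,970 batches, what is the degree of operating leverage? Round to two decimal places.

1.46

Total contribution margin = 197,970 × $19.24 = $3,808,942.80.
Operating income = contribution − fixed costs = $3,808,942.80 − $1,202,100 = $2,606,842.80.
Degree of operating leverage = $3,808,942.80 / $2,606,842.80 = 1.4611.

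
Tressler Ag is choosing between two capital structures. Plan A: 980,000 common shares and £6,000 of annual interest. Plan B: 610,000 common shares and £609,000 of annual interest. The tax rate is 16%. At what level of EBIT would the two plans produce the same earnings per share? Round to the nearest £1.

£1,603,135

At indifference, (EBIT − 6,000)(1 − t)/980,000 = (EBIT − 609,000)(1 − t)/610,000.
The (1 − t) factor cancels: (EBIT − 6,000) × 610,000 = (EBIT − 609,000) × 980,000.
EBIT × (980,000 − 610,000) = 609,000 × 980,000 − 6,000 × 610,000 = 593,160,000,000, so EBIT = 593,160,000,000 ÷ 370,000 = 1,603,135.14.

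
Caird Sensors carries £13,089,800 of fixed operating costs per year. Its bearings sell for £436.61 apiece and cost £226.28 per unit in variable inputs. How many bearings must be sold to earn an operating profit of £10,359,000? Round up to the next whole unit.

Unit CM = price − variable cost = £436.61 − £226.28 = £210.33.
Required volume = (fixed costs + target profit) ÷ CM = (£13,089,800 + £10,359,000) ÷ £210.33 = 111,485.76, so 111,486 bearings.

111,486 bearings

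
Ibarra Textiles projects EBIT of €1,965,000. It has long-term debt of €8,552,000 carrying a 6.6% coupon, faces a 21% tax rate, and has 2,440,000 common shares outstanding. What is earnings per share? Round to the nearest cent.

Interest = €564,432.00, so EBT = €1,965,000 − €564,432.00 = €1,400,568.00.
After tax at 21%: net income = €1,400,568.00 × 0.79 = €1,106,448.72.
EPS = €1,106,448.72 ÷ 2,440,000 = €0.45.

€0.45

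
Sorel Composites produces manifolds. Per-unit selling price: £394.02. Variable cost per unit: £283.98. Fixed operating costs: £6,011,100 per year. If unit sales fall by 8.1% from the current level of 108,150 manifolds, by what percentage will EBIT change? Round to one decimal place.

Contribution at this volume is 108,150 × £110.04 = £11,900,826.00.
Subtracting fixed costs: EBIT = £11,900,826.00 − £6,011,100 = £5,889,726.00.
Degree of operating leverage = £11,900,826.00 / £5,889,726.00 = 2.0206.
So EBIT moves 2.0206 × (-8.1%) = -16.4%.

-16.4%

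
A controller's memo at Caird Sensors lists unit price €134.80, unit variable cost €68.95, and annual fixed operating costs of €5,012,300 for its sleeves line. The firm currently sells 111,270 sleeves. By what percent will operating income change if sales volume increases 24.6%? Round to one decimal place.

+77.9%

At 111,270 units, contribution = 111,270 × €65.85 = €7,327,129.50.
Subtracting fixed costs: EBIT = €7,327,129.50 − €5,012,300 = €2,314,829.50.
Degree of operating leverage = €7,327,129.50 / €2,314,829.50 = 3.1653.
%ΔEBIT = DOL × %ΔSales = 3.1653 × +24.6% = +77.9%.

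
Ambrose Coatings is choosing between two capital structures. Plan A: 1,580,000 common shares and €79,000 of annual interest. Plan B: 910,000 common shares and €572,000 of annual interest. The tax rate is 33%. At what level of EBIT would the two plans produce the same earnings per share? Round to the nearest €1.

At indifference, (EBIT − 79,000)(1 − t)/1,580,000 = (EBIT − 572,000)(1 − t)/910,000.
The (1 − t) factor cancels: (EBIT − 79,000) × 910,000 = (EBIT − 572,000) × 1,580,000.
Solving, EBIT = (572,000·1,580,000 − 79,000·910,000) / (1,580,000 − 910,000) = 831,870,000,000 / 670,000 = 1,241,597.01.

€1,241,597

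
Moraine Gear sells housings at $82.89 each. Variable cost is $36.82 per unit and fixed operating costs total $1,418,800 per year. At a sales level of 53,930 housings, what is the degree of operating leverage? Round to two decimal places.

Total contribution margin = 53,930 × $46.07 = $2,484,555.10.
EBIT = $2,484,555.10 − $1,418,800 = $1,065,755.10.
Degree of operating leverage = $2,484,555.10 / $1,065,755.10 = 2.3313.

2.33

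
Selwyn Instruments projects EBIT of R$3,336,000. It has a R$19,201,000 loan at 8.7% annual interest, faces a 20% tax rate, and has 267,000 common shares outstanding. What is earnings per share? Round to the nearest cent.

R$4.99

Pre-tax income = R$3,336,000 − R$1,670,487.00 = R$1,665,513.00.
Net income = R$1,665,513.00 × (1 − 0.20) = R$1,332,410.40.
Per share: R$1,332,410.40 / 267,000 shares = R$4.99.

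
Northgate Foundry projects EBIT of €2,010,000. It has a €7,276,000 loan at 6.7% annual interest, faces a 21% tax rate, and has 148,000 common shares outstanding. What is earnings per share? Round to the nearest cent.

Pre-tax income = €2,010,000 − €487,492.00 = €1,522,508.00.
Net income = €1,522,508.00 × (1 − 0.21) = €1,202,781.32.
EPS = €1,202,781.32 ÷ 148,000 = €8.13.

€8.13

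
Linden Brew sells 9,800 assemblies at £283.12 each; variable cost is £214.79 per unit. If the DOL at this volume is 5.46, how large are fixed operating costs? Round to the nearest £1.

£546,990

Total contribution margin = 9,800 × £68.33 = £669,634.00.
DOL = contribution / EBIT, so EBIT = £669,634.00 / 5.46 = £122,643.59.
Fixed costs = CM − EBIT = £669,634.00 − £122,643.59 = £546,990.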